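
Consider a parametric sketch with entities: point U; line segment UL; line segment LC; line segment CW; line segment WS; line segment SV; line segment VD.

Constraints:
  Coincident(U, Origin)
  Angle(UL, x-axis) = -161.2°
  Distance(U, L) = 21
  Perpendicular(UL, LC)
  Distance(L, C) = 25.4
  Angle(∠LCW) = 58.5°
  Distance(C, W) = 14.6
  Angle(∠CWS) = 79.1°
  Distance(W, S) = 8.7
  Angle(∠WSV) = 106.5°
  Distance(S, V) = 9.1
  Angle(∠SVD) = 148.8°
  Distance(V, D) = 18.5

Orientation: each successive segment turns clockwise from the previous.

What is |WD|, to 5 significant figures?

27.423

U is at the origin; UL runs at -161.2° with length 21.0, so L = (-19.880, -6.7676). UL ⟂ LC, so LC runs at 108.80°; with |LC| = 25.4, C = (-28.065, 17.277). ∠LCW = 58.5° gives CW at -12.700° from the x-axis; with |CW| = 14.6, W = (-13.822, 14.068). ∠CWS = 79.1° gives WS at -113.60° from the x-axis; with |WS| = 8.7, S = (-17.305, 6.0952). ∠WSV = 106.5° gives SV at 172.90° from the x-axis; with |SV| = 9.1, V = (-26.336, 7.2200). ∠SVD = 148.8° gives VD at 141.70° from the x-axis; with |VD| = 18.5, D = (-40.854, 18.686). Then |WD| = |D − W| = 27.423.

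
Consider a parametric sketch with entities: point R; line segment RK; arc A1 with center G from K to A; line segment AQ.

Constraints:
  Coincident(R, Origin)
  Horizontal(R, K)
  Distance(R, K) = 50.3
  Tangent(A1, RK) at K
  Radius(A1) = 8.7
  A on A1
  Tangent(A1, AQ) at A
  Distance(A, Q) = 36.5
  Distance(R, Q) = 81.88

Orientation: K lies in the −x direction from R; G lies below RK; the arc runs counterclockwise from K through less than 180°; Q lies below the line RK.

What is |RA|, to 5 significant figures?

58.661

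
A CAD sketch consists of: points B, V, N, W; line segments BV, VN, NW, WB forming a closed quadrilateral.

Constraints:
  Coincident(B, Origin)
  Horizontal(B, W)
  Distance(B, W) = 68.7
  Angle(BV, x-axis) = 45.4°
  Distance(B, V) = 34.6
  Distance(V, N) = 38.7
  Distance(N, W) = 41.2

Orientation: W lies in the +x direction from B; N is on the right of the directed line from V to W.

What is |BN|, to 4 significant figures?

32.81

Checks: |VN| = 38.70 ✓; |NW| = 41.20 ✓.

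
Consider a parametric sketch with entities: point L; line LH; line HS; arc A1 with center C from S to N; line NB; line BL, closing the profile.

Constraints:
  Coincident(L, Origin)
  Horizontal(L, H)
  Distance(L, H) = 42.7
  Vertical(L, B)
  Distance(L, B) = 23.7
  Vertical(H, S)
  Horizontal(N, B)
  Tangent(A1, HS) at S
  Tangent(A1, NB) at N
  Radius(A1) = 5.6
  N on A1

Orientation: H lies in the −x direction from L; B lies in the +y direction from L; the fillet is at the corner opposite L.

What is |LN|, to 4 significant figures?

44.02

L is at the origin; L and H share the same y with |LH| = 42.7 and H on the −x side, so H = (-42.70, 0.000). LB is vertical with |LB| = 23.7 and B on the +y side, so B = (0.000, 23.70). The virtual corner opposite L is at (-42.70, 23.70). Since A1 is tangent to HS there, CS ⟂ HS and A1 meets NB tangentially, so CN is at right angles to NB, with radius 5.6, so the center C sits 5.6 in from both sides at C = (-37.10, 18.10). That places the tangent points at S = (-42.70, 18.10) on HS and N = (-37.10, 23.70) on NB. Then |LN| = |N − L| = 44.02.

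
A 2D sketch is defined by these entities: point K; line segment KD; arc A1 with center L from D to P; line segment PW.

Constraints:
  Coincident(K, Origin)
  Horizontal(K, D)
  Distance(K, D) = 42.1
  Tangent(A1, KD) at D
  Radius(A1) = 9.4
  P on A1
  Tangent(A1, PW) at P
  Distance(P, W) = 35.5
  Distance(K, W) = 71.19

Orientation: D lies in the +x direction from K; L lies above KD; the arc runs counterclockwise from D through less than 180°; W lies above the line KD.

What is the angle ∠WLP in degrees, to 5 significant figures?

75.169°

K is at the origin; K and D share the same y with |KD| = 42.1 and D on the +x side, so D = (42.100, 0.0000). The tangent condition forces LD to be normal to KD, so L = D + (0, 9.4) = (42.100, 9.4000). Since LP ⟂ PW (tangency), |LW| = √(9.4² + 35.5²) = 36.723 regardless of where P sits on A1. So W lies on both circle(K, 71.19) and circle(L, 36.723); the above-KD intersection is W = (56.645, 43.120). P is the foot of the tangent from W: P = (51.397, 8.0103).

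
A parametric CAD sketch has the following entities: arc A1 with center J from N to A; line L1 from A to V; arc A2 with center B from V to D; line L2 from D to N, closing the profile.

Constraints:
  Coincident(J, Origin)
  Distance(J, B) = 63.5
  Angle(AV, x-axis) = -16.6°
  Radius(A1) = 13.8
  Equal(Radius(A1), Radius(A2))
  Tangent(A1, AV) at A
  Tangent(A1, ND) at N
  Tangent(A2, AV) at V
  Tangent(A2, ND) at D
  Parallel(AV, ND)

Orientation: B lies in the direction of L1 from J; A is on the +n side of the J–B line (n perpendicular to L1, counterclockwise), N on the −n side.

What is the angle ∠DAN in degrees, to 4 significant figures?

66.51°

The slot axis is L1's direction at -16.6°, so u = (cos -16.6°, sin -16.6°) = (0.9583, -0.2857) and n = (−sin -16.6°, cos -16.6°) = (0.2857, 0.9583). J is at the origin and B lies 63.5 along u from J, so B = 63.5·u = (60.85, -18.14). Tangency of A1 to both parallel lines with radius 13.8 puts A and N at J ± 13.8·n: A = (3.942, 13.22), N = (-3.942, -13.22). Equal radii place V and D the same way about B: V = B + 13.8·n = (64.80, -4.916), D = B − 13.8·n = (56.91, -31.37). Then cos ∠DAN = AD·AN / (|AD||AN|), giving 66.51°.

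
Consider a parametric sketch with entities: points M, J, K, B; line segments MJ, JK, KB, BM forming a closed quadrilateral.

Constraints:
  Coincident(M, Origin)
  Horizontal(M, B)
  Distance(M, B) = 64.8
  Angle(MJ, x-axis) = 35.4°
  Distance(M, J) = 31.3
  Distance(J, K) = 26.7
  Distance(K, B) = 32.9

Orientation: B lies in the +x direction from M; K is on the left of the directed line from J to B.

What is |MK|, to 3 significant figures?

57.7

Checks: |JK| = 26.70 ✓; |KB| = 32.90 ✓.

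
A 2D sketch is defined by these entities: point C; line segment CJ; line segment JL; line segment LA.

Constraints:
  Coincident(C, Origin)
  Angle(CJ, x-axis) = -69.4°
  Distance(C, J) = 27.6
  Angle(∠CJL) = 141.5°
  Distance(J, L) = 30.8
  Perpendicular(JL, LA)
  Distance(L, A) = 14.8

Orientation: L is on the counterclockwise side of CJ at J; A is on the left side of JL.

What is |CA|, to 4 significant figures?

52.45

C is at the origin; CJ runs at -69.4° with length 27.6, so J = 27.6·(cos -69.4°, sin -69.4°) = (9.711, -25.84). ∠CJL = 141.5°, so JL runs at -69.4° + (180° − 141.5°) = -30.90° from the x-axis; with |JL| = 30.8, L = J + 30.8·(cos -30.90°, sin -30.90°) = (36.14, -41.65). The perpendicularity gives LA at right angles to JL; with |LA| = 14.8 on the left of JL, A = L + 14.8·(0.5135, 0.8581) = (43.74, -28.95). Then |CA| = |A − C| = 52.45.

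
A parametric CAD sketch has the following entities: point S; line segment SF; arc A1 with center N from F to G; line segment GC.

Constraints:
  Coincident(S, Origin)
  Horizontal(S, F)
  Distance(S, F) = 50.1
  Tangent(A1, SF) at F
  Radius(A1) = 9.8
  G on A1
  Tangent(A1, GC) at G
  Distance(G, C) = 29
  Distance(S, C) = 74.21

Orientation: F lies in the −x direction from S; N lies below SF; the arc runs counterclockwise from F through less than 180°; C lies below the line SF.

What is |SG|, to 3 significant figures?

60.3

Checks: S = (0.00, 0.00) ✓; |NG| = 9.800 ✓; ∠(NG, GC) = 90.00° ✓; |GC| = 29.00 ✓; |SC| = 74.21 ✓.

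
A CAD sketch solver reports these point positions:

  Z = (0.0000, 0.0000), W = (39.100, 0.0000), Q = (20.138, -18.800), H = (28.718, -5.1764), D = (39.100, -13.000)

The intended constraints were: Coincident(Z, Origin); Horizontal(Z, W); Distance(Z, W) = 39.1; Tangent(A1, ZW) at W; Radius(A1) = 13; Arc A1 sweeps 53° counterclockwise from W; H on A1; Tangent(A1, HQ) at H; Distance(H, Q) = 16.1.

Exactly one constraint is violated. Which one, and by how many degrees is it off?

Tangent(A1, HQ) at H — off by 4.80°.

Z = (0.00, 0.00) ✓; Z.y = 0.00, W.y = 0.00 ✓; |ZW| = 39.10 ✓; ∠(DW, WZ) = 90.00° ✓; |DW| = 13.00 ✓; bearing(D→H) − bearing(D→W) = 53.00° ✓; |DH| = 13.00 ✓; ∠(DH, HQ) = 85.20° ✗; |HQ| = 16.10 ✓.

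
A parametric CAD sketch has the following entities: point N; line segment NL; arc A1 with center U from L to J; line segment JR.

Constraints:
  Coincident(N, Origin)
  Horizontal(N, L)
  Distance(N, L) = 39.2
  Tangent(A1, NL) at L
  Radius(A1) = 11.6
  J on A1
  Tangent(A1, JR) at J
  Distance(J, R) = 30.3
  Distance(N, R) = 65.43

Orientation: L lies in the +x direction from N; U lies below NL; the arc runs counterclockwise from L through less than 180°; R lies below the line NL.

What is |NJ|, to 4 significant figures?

35.89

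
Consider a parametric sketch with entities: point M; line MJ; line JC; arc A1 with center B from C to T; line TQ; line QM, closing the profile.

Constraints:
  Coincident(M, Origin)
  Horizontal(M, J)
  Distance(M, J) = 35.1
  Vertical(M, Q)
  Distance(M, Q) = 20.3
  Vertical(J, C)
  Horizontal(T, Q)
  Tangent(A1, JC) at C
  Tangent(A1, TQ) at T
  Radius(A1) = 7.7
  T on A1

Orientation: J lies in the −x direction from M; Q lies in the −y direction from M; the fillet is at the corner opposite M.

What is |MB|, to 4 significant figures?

30.16

MQ is vertical with |MQ| = 20.3 and Q on the −y side, so Q = (0.000, -20.30). The virtual corner opposite M is at (-35.10, -20.30). The tangent condition forces BC to be normal to JC and tangency of A1 to TQ means the radius BT is perpendicular to TQ, with radius 7.7, so the center B sits 7.7 in from both sides at B = (-27.40, -12.60). Then |MB| = |B − M| = 30.16.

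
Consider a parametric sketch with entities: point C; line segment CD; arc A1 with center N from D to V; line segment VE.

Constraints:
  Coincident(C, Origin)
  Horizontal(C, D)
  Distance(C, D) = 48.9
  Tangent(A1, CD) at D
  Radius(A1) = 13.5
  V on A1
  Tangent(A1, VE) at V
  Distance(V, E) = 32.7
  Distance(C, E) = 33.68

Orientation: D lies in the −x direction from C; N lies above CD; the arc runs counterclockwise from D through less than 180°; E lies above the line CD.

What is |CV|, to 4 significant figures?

39.06

Checks: |NV| = 13.50 ✓; ∠(NV, VE) = 90.00° ✓; |VE| = 32.70 ✓; |CE| = 33.68 ✓.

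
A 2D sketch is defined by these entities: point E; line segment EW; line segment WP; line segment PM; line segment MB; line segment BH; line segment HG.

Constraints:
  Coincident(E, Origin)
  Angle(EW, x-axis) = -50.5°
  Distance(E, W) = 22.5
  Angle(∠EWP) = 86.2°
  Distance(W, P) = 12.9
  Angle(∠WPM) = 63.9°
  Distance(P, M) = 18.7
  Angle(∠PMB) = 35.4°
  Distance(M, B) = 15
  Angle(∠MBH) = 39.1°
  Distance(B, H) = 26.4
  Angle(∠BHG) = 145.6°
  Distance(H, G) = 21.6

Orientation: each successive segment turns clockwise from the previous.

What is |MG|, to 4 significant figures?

32.70

∠MBH = 39.1° gives BH at 174.1° from the x-axis; with |BH| = 26.4, H = (-14.94, -14.34). ∠BHG = 145.6° gives HG at 139.7° from the x-axis; with |HG| = 21.6, G = (-31.41, -0.3733). Then |MG| = |G − M| = 32.70.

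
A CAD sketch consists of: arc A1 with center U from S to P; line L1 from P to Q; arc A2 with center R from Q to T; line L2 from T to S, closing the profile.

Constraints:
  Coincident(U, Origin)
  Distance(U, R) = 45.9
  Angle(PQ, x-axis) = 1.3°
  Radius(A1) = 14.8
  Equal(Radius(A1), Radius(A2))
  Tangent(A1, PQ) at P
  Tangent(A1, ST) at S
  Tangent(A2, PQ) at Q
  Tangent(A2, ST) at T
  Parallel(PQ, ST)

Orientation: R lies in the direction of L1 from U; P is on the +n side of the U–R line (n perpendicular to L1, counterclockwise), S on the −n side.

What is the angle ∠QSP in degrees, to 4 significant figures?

57.18°

The slot axis is L1's direction at 1.3°, so u = (cos 1.3°, sin 1.3°) = (0.9997, 0.02269) and n = (−sin 1.3°, cos 1.3°) = (-0.02269, 0.9997). U is at the origin and R lies 45.9 along u from U, so R = 45.9·u = (45.89, 1.041). Tangency of A1 to both parallel lines with radius 14.8 puts P and S at U ± 14.8·n: P = (-0.3358, 14.80), S = (0.3358, -14.80). Equal radii place Q and T the same way about R: Q = R + 14.8·n = (45.55, 15.84), T = R − 14.8·n = (46.22, -13.75). Then cos ∠QSP = SQ·SP / (|SQ||SP|), giving 57.18°.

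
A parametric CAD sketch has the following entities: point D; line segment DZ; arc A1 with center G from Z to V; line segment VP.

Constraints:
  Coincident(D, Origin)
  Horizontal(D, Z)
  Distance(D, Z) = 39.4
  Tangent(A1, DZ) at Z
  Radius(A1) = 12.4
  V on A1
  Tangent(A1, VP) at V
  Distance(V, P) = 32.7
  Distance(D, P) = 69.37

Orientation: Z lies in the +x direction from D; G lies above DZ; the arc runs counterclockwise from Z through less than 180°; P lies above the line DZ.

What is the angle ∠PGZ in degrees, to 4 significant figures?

156.8°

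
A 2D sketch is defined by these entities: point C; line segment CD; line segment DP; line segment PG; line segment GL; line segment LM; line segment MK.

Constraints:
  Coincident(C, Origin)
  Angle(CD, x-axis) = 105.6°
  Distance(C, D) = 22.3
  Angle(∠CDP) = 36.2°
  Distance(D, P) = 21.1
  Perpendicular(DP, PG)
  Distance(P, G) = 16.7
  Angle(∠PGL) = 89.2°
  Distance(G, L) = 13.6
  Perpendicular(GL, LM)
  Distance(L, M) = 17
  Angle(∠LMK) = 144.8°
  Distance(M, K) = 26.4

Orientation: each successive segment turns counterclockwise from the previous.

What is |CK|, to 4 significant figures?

35.41

The perpendicularity gives LM at right angles to GL, so LM runs at 160.2°; with |LM| = 17.0, M = (-9.177, 14.41). ∠LMK = 144.8° gives MK at -164.6° from the x-axis; with |MK| = 26.4, K = (-34.63, 7.396). Then |CK| = |K − C| = 35.41.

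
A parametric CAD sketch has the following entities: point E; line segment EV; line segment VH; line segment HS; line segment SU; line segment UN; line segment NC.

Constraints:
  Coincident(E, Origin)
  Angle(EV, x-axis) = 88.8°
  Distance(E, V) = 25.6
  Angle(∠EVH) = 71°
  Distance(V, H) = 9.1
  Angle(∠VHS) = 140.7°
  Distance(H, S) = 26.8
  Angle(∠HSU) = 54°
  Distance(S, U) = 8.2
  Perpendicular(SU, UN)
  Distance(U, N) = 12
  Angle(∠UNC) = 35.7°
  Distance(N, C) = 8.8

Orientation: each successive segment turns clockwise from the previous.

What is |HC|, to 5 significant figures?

21.075

E is at the origin; EV runs at 88.8° with length 25.6, so V = (0.53613, 25.594). ∠EVH = 71.0° gives VH at -20.200° from the x-axis; with |VH| = 9.1, H = (9.0764, 22.452). ∠VHS = 140.7° gives HS at -59.500° from the x-axis; with |HS| = 26.8, S = (22.678, -0.63949). ∠HSU = 54.0° gives SU at 174.50° from the x-axis; with |SU| = 8.2, U = (14.516, 0.14645). The perpendicularity gives UN at right angles to SU, so UN runs at 84.500°; with |UN| = 12.0, N = (15.666, 12.091). ∠UNC = 35.7° gives NC at -59.800° from the x-axis; with |NC| = 8.8, C = (20.093, 4.4856). Then |HC| = |C − H| = 21.075.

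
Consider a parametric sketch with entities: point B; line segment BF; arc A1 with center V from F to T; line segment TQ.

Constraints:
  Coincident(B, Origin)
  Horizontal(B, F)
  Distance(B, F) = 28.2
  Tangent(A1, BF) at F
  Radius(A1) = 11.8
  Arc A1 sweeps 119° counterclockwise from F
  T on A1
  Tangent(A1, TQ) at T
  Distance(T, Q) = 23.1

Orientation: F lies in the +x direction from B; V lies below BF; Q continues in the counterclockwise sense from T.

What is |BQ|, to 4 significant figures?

47.63

B is at the origin; B and F share the same y with |BF| = 28.2 and F on the +x side, so F = (28.20, 0.000). Since A1 is tangent to BF there, VF ⟂ BF, so V = F + (0, -11.8) = (28.20, -11.80). On A1, F sits at bearing 90° from V; a 119° counterclockwise sweep puts T at bearing 209°, so T = V + 11.8·(cos 209°, sin 209°) = (17.88, -17.52). Tangency of A1 to TQ means the radius VT is perpendicular to TQ, so TQ runs along (−sin 209°, cos 209°); with |TQ| = 23.1, Q = (29.08, -37.72). Then |BQ| = |Q − B| = 47.63.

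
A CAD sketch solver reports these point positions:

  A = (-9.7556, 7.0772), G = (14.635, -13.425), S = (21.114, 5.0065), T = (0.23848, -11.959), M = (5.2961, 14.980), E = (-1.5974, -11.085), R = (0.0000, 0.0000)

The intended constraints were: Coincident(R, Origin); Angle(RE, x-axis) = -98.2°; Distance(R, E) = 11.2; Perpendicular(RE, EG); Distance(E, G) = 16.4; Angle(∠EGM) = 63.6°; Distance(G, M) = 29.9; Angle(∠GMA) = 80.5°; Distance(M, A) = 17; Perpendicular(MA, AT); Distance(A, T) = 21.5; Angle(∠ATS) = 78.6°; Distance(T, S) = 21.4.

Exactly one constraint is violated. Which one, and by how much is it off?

Distance(T, S) = 21.4 — off by 5.50.

R = (0.00, 0.00) ✓; RE at -98.20° ✓; |RE| = 11.20 ✓; ∠(RE, EG) = 90.00° ✓; |EG| = 16.40 ✓; ∠EGM = 63.60° ✓; |GM| = 29.90 ✓; ∠GMA = 80.50° ✓; |MA| = 17.00 ✓; ∠(MA, AT) = 90.00° ✓; |AT| = 21.50 ✓; ∠ATS = 78.60° ✓; |TS| = 26.90 ✗.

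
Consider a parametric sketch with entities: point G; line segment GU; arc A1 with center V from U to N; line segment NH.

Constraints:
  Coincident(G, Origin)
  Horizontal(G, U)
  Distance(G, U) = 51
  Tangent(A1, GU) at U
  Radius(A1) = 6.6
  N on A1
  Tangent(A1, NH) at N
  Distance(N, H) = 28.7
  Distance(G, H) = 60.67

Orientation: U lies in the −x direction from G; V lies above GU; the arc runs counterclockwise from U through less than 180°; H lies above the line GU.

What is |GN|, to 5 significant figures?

45.123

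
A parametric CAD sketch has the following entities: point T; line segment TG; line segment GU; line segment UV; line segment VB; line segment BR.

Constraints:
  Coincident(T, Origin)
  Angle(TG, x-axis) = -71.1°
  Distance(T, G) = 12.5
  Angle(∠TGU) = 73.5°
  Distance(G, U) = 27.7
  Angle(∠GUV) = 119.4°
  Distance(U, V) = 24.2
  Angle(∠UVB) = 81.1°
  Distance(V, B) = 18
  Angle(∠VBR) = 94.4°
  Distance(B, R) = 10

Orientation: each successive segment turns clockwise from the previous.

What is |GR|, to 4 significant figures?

26.04

T is at the origin; TG runs at -71.1° with length 12.5, so G = (4.049, -11.83). ∠TGU = 73.5° gives GU at -177.6° from the x-axis; with |GU| = 27.7, U = (-23.63, -12.99). ∠GUV = 119.4° gives UV at 121.8° from the x-axis; with |UV| = 24.2, V = (-36.38, 7.581). ∠UVB = 81.1° gives VB at 22.90° from the x-axis; with |VB| = 18.0, B = (-19.80, 14.59). ∠VBR = 94.4° gives BR at -62.70° from the x-axis; with |BR| = 10.0, R = (-15.21, 5.699). Then |GR| = |R − G| = 26.04.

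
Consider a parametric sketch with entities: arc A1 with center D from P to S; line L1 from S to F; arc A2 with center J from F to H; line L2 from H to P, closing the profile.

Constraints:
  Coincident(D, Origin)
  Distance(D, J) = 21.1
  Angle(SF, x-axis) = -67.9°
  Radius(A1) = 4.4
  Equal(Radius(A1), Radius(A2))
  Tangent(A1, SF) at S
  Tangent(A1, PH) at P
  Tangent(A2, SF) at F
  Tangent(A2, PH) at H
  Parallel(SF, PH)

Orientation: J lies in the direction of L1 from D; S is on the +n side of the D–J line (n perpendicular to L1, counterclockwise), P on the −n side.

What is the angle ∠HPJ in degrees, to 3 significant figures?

11.8°

Tangency of A1 to both parallel lines with radius 4.4 puts S and P at D ± 4.4·n: S = (4.08, 1.66), P = (-4.08, -1.66). Equal radii place F and H the same way about J: F = J + 4.4·n = (12.0, -17.9), H = J − 4.4·n = (3.86, -21.2). Then cos ∠HPJ = PH·PJ / (|PH||PJ|), giving 11.8°.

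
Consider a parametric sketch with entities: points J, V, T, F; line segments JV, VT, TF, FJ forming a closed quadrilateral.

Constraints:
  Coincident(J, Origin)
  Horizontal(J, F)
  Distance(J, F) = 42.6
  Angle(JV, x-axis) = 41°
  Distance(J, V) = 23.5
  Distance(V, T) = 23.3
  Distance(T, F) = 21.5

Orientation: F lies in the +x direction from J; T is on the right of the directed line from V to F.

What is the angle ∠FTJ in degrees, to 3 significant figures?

142°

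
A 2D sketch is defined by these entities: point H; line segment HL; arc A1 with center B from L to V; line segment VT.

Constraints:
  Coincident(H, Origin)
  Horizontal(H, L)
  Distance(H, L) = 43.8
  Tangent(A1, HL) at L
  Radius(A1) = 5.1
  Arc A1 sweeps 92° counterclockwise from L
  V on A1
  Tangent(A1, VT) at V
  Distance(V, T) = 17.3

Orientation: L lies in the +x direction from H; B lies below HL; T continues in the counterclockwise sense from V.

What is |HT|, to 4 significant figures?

45.32

H is at the origin; HL is horizontal with |HL| = 43.8 and L on the +x side, so L = (43.80, 0.000). Tangency of A1 to HL means the radius BL is perpendicular to HL, so B = L + (0, -5.1) = (43.80, -5.100). On A1, L sits at bearing 90° from B; a 92° counterclockwise sweep puts V at bearing 182°, so V = B + 5.1·(cos 182°, sin 182°) = (38.70, -5.278). Tangency of A1 to VT means the radius BV is perpendicular to VT, so VT runs along (−sin 182°, cos 182°); with |VT| = 17.3, T = (39.31, -22.57). Then |HT| = |T − H| = 45.32.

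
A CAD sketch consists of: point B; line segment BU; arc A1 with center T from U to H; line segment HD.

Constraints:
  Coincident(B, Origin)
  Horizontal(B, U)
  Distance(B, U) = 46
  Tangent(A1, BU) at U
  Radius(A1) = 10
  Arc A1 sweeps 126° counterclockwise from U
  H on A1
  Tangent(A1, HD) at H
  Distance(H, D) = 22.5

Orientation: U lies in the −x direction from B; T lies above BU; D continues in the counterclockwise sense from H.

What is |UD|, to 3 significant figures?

34.5

B is at the origin; B and U share the same y with |BU| = 46.0 and U on the −x side, so U = (-46.0, 0.00). A1 meets BU tangentially, so TU is at right angles to BU, so T = U + (0, 10) = (-46.0, 10.0). On A1, U sits at bearing -90° from T; a 126° counterclockwise sweep puts H at bearing 36°, so H = T + 10.0·(cos 36°, sin 36°) = (-37.9, 15.9). A1 meets HD tangentially, so TH is at right angles to HD, so HD runs along (−sin 36°, cos 36°); with |HD| = 22.5, D = (-51.1, 34.1). Then |UD| = |D − U| = 34.5.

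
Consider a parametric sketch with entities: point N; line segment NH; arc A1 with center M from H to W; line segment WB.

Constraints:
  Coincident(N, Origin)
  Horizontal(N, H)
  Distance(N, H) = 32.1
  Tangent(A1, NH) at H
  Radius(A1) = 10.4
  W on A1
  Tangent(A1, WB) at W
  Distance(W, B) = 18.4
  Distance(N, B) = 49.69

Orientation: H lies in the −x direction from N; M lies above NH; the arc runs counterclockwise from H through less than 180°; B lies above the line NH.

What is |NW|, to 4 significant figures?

31.32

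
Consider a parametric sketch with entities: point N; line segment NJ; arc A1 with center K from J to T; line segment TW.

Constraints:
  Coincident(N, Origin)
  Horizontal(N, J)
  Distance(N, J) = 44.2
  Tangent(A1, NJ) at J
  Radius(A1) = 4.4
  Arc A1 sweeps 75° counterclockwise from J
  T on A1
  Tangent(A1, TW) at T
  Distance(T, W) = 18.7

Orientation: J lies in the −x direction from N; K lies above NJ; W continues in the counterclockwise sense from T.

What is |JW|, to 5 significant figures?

23.181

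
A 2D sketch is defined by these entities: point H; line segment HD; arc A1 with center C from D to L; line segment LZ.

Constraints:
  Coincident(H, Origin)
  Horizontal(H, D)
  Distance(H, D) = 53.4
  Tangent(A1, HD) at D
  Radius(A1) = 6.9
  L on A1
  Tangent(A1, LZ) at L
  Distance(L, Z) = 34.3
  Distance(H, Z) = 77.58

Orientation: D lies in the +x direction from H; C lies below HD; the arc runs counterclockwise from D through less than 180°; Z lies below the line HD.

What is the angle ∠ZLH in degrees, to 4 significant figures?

137.0°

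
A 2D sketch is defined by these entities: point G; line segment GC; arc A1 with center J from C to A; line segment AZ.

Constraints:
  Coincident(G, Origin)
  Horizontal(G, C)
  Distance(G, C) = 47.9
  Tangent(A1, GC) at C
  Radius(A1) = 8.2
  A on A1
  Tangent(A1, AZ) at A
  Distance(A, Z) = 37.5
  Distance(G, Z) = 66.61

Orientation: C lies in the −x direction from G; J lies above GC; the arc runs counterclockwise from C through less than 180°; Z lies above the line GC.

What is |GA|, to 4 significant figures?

41.08

Checks: ∠(JC, CG) = 90.00° ✓; |JC| = 8.200 ✓; |JA| = 8.200 ✓; ∠(JA, AZ) = 90.00° ✓; |AZ| = 37.50 ✓; |GZ| = 66.61 ✓.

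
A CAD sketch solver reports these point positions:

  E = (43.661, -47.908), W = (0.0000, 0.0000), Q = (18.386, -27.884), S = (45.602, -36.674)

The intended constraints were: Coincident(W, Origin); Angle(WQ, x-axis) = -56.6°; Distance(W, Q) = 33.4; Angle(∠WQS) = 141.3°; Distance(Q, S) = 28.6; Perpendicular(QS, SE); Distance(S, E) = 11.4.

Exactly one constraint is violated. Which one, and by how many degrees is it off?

Perpendicular(QS, SE) — off by 8.10°.

W = (0.00, 0.00) ✓; WQ at -56.60° ✓; |WQ| = 33.40 ✓; ∠WQS = 141.3° ✓; |QS| = 28.60 ✓; ∠(QS, SE) = 81.90° ✗; |SE| = 11.40 ✓.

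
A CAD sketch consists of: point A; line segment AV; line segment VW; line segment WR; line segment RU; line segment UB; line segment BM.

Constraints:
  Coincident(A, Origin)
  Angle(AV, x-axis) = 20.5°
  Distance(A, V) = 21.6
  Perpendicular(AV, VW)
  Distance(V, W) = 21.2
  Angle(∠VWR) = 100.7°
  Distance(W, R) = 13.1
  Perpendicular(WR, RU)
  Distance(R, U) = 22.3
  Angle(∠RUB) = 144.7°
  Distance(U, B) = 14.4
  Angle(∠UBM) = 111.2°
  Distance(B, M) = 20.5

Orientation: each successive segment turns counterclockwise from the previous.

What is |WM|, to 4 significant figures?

32.75

A is at the origin; AV runs at 20.5° with length 21.6, so V = (20.23, 7.564). The perpendicularity gives VW at right angles to AV, so VW runs at 110.5°; with |VW| = 21.2, W = (12.81, 27.42). ∠VWR = 100.7° gives WR at -170.2° from the x-axis; with |WR| = 13.1, R = (-0.1011, 25.19). WR ⟂ RU, so RU runs at -80.20°; with |RU| = 22.3, U = (3.695, 3.218). ∠RUB = 144.7° gives UB at -44.90° from the x-axis; with |UB| = 14.4, B = (13.89, -6.947). ∠UBM = 111.2° gives BM at 23.90° from the x-axis; with |BM| = 20.5, M = (32.64, 1.358). Then |WM| = |M − W| = 32.75.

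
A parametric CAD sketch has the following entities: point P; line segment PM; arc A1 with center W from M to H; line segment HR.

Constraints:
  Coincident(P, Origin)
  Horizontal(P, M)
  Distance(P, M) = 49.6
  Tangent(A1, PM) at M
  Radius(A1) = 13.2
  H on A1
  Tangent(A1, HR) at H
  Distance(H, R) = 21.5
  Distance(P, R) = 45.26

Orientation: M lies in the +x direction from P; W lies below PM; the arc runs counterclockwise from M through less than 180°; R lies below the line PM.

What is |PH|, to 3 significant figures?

38.2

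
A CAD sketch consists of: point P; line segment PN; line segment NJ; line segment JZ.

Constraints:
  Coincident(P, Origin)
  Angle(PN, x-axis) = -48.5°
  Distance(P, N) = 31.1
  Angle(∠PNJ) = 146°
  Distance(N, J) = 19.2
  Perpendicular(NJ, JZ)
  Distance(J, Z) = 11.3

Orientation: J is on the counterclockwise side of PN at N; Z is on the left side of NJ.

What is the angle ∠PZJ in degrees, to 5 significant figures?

97.711°

P is at the origin; PN runs at -48.5° with length 31.1, so N = 31.1·(cos -48.5°, sin -48.5°) = (20.607, -23.293). ∠PNJ = 146.0°, so NJ runs at -48.5° + (180° − 146.0°) = -14.500° from the x-axis; with |NJ| = 19.2, J = N + 19.2·(cos -14.500°, sin -14.500°) = (39.196, -28.100). The perpendicularity gives JZ at right angles to NJ; with |JZ| = 11.3 on the left of NJ, Z = J + 11.3·(0.25038, 0.96815) = (42.025, -17.160). Then cos ∠PZJ = ZP·ZJ / (|ZP||ZJ|), giving 97.711°.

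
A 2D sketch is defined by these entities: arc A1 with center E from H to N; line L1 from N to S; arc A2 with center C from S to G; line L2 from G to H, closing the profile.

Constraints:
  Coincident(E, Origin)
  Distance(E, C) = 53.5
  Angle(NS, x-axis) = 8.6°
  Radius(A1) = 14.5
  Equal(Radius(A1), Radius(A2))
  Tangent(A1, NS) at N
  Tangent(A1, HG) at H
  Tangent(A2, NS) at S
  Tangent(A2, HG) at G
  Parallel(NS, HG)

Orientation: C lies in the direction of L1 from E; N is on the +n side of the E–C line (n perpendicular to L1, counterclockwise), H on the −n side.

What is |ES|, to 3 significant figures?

55.4

Tangency of A1 to both parallel lines with radius 14.5 puts N and H at E ± 14.5·n: N = (-2.17, 14.3), H = (2.17, -14.3). Equal radii place S and G the same way about C: S = C + 14.5·n = (50.7, 22.3), G = C − 14.5·n = (55.1, -6.34). Then |ES| = |S − E| = 55.4.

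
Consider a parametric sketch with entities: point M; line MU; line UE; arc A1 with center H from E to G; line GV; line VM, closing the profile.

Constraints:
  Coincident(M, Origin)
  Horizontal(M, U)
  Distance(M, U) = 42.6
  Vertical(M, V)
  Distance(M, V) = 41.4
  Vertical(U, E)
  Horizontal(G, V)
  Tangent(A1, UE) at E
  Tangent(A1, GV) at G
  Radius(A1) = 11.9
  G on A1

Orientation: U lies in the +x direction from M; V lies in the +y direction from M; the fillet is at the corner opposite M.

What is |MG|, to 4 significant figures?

51.54

M is at the origin; MU is horizontal with |MU| = 42.6 and U on the +x side, so U = (42.60, 0.000). M and V share the same x with |MV| = 41.4 and V on the +y side, so V = (0.000, 41.40). The virtual corner opposite M is at (42.60, 41.40). Tangency of A1 to UE means the radius HE is perpendicular to UE and since A1 is tangent to GV there, HG ⟂ GV, with radius 11.9, so the center H sits 11.9 in from both sides at H = (30.70, 29.50). That places the tangent points at E = (42.60, 29.50) on UE and G = (30.70, 41.40) on GV. Then |MG| = |G − M| = 51.54.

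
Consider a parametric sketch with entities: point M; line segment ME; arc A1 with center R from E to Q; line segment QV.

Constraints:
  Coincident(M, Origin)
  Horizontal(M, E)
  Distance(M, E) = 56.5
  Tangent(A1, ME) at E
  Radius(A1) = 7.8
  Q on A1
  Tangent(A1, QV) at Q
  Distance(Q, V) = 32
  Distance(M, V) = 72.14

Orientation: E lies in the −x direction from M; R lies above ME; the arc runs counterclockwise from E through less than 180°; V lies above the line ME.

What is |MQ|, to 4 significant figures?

50.21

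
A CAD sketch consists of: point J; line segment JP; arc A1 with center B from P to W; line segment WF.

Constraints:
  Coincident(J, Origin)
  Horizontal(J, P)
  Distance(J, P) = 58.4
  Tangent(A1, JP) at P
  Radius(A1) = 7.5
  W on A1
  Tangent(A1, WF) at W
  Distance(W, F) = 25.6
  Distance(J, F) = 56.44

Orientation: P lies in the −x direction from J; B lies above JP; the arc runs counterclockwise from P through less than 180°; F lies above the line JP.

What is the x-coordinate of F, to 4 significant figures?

-46.81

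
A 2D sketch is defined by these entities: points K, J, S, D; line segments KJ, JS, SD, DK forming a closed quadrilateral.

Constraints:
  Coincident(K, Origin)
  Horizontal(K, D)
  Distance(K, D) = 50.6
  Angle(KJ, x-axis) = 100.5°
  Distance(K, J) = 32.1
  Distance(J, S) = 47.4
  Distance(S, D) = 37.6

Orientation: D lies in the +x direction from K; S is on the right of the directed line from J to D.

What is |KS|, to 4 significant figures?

18.45

Checks: |JS| = 47.40 ✓; |SD| = 37.60 ✓.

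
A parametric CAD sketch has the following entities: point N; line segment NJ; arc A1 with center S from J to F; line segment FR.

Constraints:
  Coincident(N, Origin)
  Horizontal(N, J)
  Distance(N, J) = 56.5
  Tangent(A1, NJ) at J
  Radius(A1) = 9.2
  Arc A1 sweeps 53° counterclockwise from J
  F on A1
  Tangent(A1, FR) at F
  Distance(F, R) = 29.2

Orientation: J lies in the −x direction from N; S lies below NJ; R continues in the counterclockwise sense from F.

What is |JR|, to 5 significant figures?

36.731

N is at the origin; N and J share the same y with |NJ| = 56.5 and J on the −x side, so J = (-56.500, 0.0000). A1 meets NJ tangentially, so SJ is at right angles to NJ, so S = J + (0, -9.2) = (-56.500, -9.2000). On A1, J sits at bearing 90° from S; a 53° counterclockwise sweep puts F at bearing 143°, so F = S + 9.2·(cos 143°, sin 143°) = (-63.847, -3.6633). The tangent condition forces SF to be normal to FR, so FR runs along (−sin 143°, cos 143°); with |FR| = 29.2, R = (-81.420, -26.983). Then |JR| = |R − J| = 36.731.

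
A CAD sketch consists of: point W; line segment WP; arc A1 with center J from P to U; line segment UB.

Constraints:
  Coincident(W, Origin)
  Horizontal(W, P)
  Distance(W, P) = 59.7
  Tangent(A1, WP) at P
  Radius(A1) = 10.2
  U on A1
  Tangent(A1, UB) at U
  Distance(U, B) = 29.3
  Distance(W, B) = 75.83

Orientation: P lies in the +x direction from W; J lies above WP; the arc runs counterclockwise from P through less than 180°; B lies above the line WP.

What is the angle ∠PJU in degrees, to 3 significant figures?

102°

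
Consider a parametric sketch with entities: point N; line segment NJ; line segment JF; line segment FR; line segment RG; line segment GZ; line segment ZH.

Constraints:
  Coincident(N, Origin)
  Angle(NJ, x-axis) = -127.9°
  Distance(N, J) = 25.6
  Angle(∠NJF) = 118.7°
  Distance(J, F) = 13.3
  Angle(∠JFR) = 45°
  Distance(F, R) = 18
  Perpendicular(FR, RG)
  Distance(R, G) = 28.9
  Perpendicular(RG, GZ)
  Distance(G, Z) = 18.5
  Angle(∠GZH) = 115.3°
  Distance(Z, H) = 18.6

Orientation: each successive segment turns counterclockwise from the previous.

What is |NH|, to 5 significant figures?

43.556

RG ⟂ GZ, so GZ runs at -111.60°; with |GZ| = 18.5, Z = (-37.498, -22.233). ∠GZH = 115.3° gives ZH at -46.900° from the x-axis; with |ZH| = 18.6, H = (-24.789, -35.814). Then |NH| = |H − N| = 43.556.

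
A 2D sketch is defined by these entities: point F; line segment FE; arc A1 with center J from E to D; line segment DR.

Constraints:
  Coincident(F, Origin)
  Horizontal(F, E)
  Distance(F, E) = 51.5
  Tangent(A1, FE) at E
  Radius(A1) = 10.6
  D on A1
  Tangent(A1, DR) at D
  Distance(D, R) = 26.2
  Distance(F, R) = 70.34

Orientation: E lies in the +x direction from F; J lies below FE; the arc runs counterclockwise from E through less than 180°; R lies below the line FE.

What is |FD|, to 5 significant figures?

46.447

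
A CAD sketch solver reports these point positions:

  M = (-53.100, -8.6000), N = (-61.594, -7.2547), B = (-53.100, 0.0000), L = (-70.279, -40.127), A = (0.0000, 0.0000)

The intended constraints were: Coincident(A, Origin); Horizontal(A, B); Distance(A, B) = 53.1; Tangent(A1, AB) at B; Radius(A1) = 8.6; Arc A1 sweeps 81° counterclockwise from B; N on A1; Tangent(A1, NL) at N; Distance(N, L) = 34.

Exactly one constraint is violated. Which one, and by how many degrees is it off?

Tangent(A1, NL) at N — off by 5.80°.

A = (0.00, 0.00) ✓; A.y = 0.00, B.y = 0.00 ✓; |AB| = 53.10 ✓; ∠(MB, BA) = 90.00° ✓; |MB| = 8.600 ✓; bearing(M→N) − bearing(M→B) = 81.00° ✓; |MN| = 8.600 ✓; ∠(MN, NL) = 95.80° ✗; |NL| = 34.00 ✓.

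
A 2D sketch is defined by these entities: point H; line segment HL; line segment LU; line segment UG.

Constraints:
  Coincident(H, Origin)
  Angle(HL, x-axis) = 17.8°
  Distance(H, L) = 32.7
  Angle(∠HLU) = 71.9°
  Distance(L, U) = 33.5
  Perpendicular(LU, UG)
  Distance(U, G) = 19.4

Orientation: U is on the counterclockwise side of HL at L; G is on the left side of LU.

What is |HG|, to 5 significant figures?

26.101

H is at the origin; HL runs at 17.8° with length 32.7, so L = 32.7·(cos 17.8°, sin 17.8°) = (31.135, 9.9962). ∠HLU = 71.9°, so LU runs at 17.8° + (180° − 71.9°) = 125.90° from the x-axis; with |LU| = 33.5, U = L + 33.5·(cos 125.90°, sin 125.90°) = (11.491, 37.133). LU is perpendicular to UG; with |UG| = 19.4 on the left of LU, G = U + 19.4·(-0.81004, -0.58637) = (-4.2237, 25.757). Then |HG| = |G − H| = 26.101.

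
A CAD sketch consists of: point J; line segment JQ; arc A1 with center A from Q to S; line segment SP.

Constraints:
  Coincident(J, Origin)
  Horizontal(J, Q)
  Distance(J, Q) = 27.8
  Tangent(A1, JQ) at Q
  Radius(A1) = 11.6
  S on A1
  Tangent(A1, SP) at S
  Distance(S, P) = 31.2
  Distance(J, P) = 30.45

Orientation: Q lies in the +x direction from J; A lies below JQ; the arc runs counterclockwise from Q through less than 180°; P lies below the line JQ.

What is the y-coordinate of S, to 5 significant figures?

-4.9270

J is at the origin; J and Q share the same y with |JQ| = 27.8 and Q on the +x side, so Q = (27.800, 0.0000). Tangency of A1 to JQ means the radius AQ is perpendicular to JQ, so A = Q + (0, -11.6) = (27.800, -11.600). Since AS ⟂ SP (tangency), |AP| = √(11.6² + 31.2²) = 33.287 regardless of where S sits on A1. So P lies on both circle(J, 30.45) and circle(A, 33.287); the below-JQ intersection is P = (0.36354, -30.448). S is the foot of the tangent from P: S = (18.312, -4.9270).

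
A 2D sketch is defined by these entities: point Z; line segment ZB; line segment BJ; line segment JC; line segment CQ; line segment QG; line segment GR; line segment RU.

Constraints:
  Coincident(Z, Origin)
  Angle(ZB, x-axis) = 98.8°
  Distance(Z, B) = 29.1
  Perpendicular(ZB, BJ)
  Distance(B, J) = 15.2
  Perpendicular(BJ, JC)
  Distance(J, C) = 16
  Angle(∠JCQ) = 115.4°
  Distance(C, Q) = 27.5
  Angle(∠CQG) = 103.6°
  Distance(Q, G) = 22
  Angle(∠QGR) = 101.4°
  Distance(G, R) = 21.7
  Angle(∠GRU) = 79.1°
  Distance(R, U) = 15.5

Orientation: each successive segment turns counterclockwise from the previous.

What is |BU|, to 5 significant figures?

5.9421

∠QGR = 101.4° gives GR at 138.40° from the x-axis; with |GR| = 21.7, R = (4.1679, 36.185). ∠GRU = 79.1° gives RU at -120.70° from the x-axis; with |RU| = 15.5, U = (-3.7455, 22.858). Then |BU| = |U − B| = 5.9421.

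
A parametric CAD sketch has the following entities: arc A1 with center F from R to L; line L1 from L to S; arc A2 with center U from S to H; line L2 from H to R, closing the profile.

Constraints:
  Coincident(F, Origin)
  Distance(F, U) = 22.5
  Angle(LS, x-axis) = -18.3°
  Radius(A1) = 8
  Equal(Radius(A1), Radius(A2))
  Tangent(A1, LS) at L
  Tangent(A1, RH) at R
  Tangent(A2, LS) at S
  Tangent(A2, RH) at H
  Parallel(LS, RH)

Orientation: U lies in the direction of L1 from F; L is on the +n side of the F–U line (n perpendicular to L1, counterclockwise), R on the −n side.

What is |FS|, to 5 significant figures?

23.880

Tangency of A1 to both parallel lines with radius 8.0 puts L and R at F ± 8.0·n: L = (2.5119, 7.5954), R = (-2.5119, -7.5954). Equal radii place S and H the same way about U: S = U + 8.0·n = (23.874, 0.53057), H = U − 8.0·n = (18.850, -14.660). Then |FS| = |S − F| = 23.880.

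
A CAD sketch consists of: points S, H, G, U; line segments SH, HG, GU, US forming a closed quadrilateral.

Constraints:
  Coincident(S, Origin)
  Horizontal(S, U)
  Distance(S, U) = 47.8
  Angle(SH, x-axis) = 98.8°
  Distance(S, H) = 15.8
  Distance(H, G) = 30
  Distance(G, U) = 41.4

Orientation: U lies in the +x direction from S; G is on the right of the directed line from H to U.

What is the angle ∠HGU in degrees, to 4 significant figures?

93.50°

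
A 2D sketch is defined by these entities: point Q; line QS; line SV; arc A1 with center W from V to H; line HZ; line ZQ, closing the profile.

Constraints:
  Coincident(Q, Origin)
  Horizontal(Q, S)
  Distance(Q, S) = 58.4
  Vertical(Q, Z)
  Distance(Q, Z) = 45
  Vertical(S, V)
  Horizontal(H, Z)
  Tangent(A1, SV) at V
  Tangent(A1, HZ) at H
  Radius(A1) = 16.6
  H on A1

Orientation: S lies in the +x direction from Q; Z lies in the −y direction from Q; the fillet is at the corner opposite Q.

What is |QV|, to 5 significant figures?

64.939

Q is at the origin; QS is horizontal with |QS| = 58.4 and S on the +x side, so S = (58.400, 0.0000). Q and Z share the same x with |QZ| = 45.0 and Z on the −y side, so Z = (0.0000, -45.000). The virtual corner opposite Q is at (58.400, -45.000). Since A1 is tangent to SV there, WV ⟂ SV and the tangent condition forces WH to be normal to HZ, with radius 16.6, so the center W sits 16.6 in from both sides at W = (41.800, -28.400). That places the tangent points at V = (58.400, -28.400) on SV and H = (41.800, -45.000) on HZ. Then |QV| = |V − Q| = 64.939.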